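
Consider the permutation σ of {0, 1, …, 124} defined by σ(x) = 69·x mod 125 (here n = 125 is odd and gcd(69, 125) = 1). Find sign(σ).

Start at x=26: 26 → 44 → 36 → 109 → 21 → 74 → 106 → … (one orbit).
Cycle type of π: 50×2 + 10×2 + 2×2 + 1; total 7 cycles.
125 − 7 = 118 transpositions; sign(π) = (−1)^118 = +1.

+1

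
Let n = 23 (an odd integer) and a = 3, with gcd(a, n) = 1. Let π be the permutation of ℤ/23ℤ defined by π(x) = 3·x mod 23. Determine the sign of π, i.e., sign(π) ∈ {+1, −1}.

Orbit of 3 under x↦3x: [3, 9, 4, 12, 13, 16, 2]… (length divides ord_23(3)).
Cycle lengths of π_3 on ℤ/23ℤ: [11, 11, 1]; 3 cycles in total.
With 3 cycles on 23 points, sign = (−1)^{23−3} = +1.
The Jacobi symbol (3|23) = +1 (Zolotarev) agrees.

+1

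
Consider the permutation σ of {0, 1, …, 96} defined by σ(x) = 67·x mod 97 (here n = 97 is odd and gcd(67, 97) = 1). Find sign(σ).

Start at x=47: 47 → 45 → 8 → 51 → 22 → 19 → 12 → … (one orbit).
π_67 has 4 disjoint cycles with lengths [32, 32, 32, 1] on {0,…,96}.
With 4 cycles on 97 points, sign = (−1)^{97−4} = -1.

-1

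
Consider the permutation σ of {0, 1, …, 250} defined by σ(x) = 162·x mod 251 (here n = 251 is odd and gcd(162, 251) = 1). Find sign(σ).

Orbit of 118 under x↦162x: [118, 40, 205, 78, 86, 127, 243]… (length divides ord_251(162)).
2 cycles of lengths [250, 1].
251 − 2 = 249 transpositions; sign(π) = (−1)^249 = -1.

-1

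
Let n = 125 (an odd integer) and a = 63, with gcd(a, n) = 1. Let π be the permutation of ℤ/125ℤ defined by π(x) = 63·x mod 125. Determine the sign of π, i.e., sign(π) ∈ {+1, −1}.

-1

Trace 7: π^k(7) = [7, 66, 33, 79, 102, 51, 88] for k=0..6.
Cycle type of π: 100 + 20 + 4 + 1; total 4 cycles.
Σ(ℓ_i−1) = 125−4 = 121; sign = (−1)^121 = -1.
Via Zolotarev, sign(π_{63}) = (63|125) = -1.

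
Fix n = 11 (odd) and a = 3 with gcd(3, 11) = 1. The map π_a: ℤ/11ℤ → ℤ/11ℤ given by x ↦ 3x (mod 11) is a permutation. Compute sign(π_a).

Trace 4: π^k(4) = [4, 1, 3, 9, 5] for k=0..4.
π_3 has 3 disjoint cycles with lengths [5, 5, 1] on {0,…,10}.
With 3 cycles on 11 points, sign = (−1)^{11−3} = +1.

+1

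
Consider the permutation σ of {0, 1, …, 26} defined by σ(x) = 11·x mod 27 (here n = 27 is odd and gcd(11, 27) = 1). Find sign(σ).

Trace 26: π^k(26) = [26, 16, 14, 19, 20, 4, 17] for k=0..6.
π_11 has 4 disjoint cycles with lengths [18, 6, 2, 1] on {0,…,26}.
27 − 4 = 23 transpositions; sign(π) = (−1)^23 = -1.

-1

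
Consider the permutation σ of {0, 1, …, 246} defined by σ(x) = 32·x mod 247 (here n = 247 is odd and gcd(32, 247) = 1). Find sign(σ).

Orbit of 162 under x↦32x: [162, 244, 151, 139, 2, 64, 72]… (length divides ord_247(32)).
The orbit structure of x ↦ 32x mod 247: 9 orbits of sizes [36, 36, 36, 36, 36, 36, 18, 12, 1].
With 9 cycles on 247 points, sign = (−1)^{247−9} = +1.
Via Zolotarev, sign(π_{32}) = (32|247) = +1.

+1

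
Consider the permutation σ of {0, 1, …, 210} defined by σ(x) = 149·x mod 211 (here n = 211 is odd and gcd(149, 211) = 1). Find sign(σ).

Trace 197: π^k(197) = [197, 24, 200, 49, 127, 144, 145] for k=0..6.
Cycle type of π: 210 + 1; total 2 cycles.
With 2 cycles on 211 points, sign = (−1)^{211−2} = -1.
The Jacobi symbol (149|211) = -1 (Zolotarev) agrees.

-1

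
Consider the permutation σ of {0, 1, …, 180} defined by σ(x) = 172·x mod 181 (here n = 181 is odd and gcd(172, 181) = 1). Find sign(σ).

Orbit of 136 under x↦172x: [136, 43, 156, 44, 147, 125, 142]… (length divides ord_181(172)).
Cycle lengths of π_172 on ℤ/181ℤ: [90, 90, 1]; 3 cycles in total.
n − c = 181 − 3 = 178; sign = (−1)^178 = +1.
(172|181)_J = +1 (Zolotarev's lemma cross-check).

+1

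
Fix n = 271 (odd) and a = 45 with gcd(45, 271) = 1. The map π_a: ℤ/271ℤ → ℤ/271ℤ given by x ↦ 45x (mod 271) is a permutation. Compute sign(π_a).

Trace 151: π^k(151) = [151, 20, 87, 121, 25, 41, 219] for k=0..6.
Cycle lengths of π_45 on ℤ/271ℤ: [135, 135, 1]; 3 cycles in total.
3 cycles on 271: each ℓ→(−1)^(ℓ−1), product (−1)^268 = +1.

+1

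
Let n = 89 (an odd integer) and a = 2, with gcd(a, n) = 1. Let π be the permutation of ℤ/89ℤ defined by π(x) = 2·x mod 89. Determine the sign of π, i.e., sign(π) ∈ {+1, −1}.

Trace 4: π^k(4) = [4, 8, 16, 32, 64, 39, 78] for k=0..6.
π_2 has 9 disjoint cycles with lengths [11, 11, 11, 11, 11, 11, 11, 11, 1] on {0,…,88}.
sign(π) = (−1)^{n − #cycles} = (−1)^{89−9} = (−1)^80 = +1.
Via Zolotarev, sign(π_{2}) = (2|89) = +1.

+1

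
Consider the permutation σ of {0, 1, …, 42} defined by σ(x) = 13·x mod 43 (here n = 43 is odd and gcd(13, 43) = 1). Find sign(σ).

+1

Trace 38: π^k(38) = [38, 21, 15, 23, 41, 17, 6] for k=0..6.
Cycle type of π: 21×2 + 1; total 3 cycles.
Σ(ℓ_i−1) = 43−3 = 40; sign = (−1)^40 = +1.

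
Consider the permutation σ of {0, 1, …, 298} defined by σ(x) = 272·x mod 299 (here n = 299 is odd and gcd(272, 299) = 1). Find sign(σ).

-1

Trace 103: π^k(103) = [103, 209, 38, 170, 194, 144, 298] for k=0..6.
π_272 has 20 disjoint cycles with lengths [22, 22, 22, 22, 22, 22, 22, 22, 22, 22, 22, 22, 22, 2, 2, 2, 2, 2, 2, 1] on {0,…,298}.
Σ(ℓ_i−1) = 299−20 = 279; sign = (−1)^279 = -1.
The Jacobi symbol (272|299) = -1 (Zolotarev) agrees.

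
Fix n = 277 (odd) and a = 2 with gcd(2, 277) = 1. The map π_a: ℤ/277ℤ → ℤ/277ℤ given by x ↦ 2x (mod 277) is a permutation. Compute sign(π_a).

Trace 2: π^k(2) = [2, 4, 8, 16, 32, 64, 128] for k=0..6.
Cycle lengths of π_2 on ℤ/277ℤ: [92, 92, 92, 1]; 4 cycles in total.
277 − 4 = 273 transpositions; sign(π) = (−1)^273 = -1.
Via Zolotarev, sign(π_{2}) = (2|277) = -1.

-1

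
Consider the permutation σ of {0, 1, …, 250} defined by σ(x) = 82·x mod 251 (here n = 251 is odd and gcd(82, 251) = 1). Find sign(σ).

-1

Start at x=19: 19 → 52 → 248 → 5 → 159 → 237 → 107 → … (one orbit).
Decompose π into cycles: lengths [250, 1] (2 cycles, including the fixed point 0).
sign(π) = (−1)^{n − #cycles} = (−1)^{251−2} = (−1)^249 = -1.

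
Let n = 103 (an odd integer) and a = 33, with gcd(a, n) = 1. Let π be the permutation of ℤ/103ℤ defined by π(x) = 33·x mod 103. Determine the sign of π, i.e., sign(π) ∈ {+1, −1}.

Start at x=97: 97 → 8 → 58 → 60 → 23 → 38 → 18 → … (one orbit).
The orbit structure of x ↦ 33x mod 103: 3 orbits of sizes [51, 51, 1].
n − c = 103 − 3 = 100; sign = (−1)^100 = +1.
Zolotarev: (33|103) = +1, matching the cycle-count sign.

+1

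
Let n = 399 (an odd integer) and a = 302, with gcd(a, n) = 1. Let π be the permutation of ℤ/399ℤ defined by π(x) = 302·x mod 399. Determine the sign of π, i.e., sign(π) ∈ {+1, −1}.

Orbit of 43 under x↦302x: [43, 218, 1, 302, 232, 239, 358]… (length divides ord_399(302)).
Cycle type of π: 18×14 + 9×14 + 2×7 + 1×7; total 42 cycles.
sign(π) = (−1)^{n − #cycles} = (−1)^{399−42} = (−1)^357 = -1.

-1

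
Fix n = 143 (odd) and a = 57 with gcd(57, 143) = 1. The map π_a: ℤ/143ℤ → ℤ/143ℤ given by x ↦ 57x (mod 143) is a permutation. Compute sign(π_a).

Start at x=1: 1 → 57 → 103 → 8 → 27 → 109 → 64 → … (one orbit).
Decompose π into cycles: lengths [20, 20, 20, 20, 20, 20, 10, 4, 4, 4, 1] (11 cycles, including the fixed point 0).
n − c = 143 − 11 = 132; sign = (−1)^132 = +1.

+1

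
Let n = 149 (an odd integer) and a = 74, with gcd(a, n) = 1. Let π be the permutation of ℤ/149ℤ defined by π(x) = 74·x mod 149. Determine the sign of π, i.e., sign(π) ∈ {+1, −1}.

-1

Orbit of 124 under x↦74x: [124, 87, 31, 59, 45, 52, 123]… (length divides ord_149(74)).
Cycle lengths of π_74 on ℤ/149ℤ: [148, 1]; 2 cycles in total.
2 cycles on 149: each ℓ→(−1)^(ℓ−1), product (−1)^147 = -1.
(74|149)_J = -1 (Zolotarev's lemma cross-check).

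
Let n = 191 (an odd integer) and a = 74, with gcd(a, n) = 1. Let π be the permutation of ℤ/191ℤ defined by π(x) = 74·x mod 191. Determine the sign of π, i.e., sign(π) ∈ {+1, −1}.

Orbit of 102 under x↦74x: [102, 99, 68, 66, 109, 44, 9]… (length divides ord_191(74)).
Decompose π into cycles: lengths [190, 1] (2 cycles, including the fixed point 0).
2 cycles on 191: each ℓ→(−1)^(ℓ−1), product (−1)^189 = -1.
Via Zolotarev, sign(π_{74}) = (74|191) = -1.

-1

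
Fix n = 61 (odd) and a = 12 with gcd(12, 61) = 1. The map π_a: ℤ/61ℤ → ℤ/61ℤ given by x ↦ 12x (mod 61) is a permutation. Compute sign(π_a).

Orbit of 12 under x↦12x: [12, 22, 20, 57, 13, 34, 42]… (length divides ord_61(12)).
π_12 has 5 disjoint cycles with lengths [15, 15, 15, 15, 1] on {0,…,60}.
61 − 5 = 56 transpositions; sign(π) = (−1)^56 = +1.
Via Zolotarev, sign(π_{12}) = (12|61) = +1.

+1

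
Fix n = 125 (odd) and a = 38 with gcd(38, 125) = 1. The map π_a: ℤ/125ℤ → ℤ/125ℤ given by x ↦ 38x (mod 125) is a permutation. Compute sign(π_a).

Orbit of 74 under x↦38x: [74, 62, 106, 28, 64, 57, 41]… (length divides ord_125(38)).
π_38 has 4 disjoint cycles with lengths [100, 20, 4, 1] on {0,…,124}.
sign(π) = (−1)^{n − #cycles} = (−1)^{125−4} = (−1)^121 = -1.

-1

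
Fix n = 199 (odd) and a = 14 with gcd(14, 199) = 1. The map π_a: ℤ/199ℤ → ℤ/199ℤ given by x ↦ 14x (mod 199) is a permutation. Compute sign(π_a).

+1

Trace 79: π^k(79) = [79, 111, 161, 65, 114, 4, 56] for k=0..6.
π_14 has 3 disjoint cycles with lengths [99, 99, 1] on {0,…,198}.
sign(π) = (−1)^{n − #cycles} = (−1)^{199−3} = (−1)^196 = +1.
Check: (14/199) = +1 by Zolotarev.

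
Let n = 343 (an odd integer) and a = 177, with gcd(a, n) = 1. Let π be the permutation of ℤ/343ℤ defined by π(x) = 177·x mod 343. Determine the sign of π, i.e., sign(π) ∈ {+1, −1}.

Orbit of 324 under x↦177x: [324, 67, 197, 226, 214, 148, 128]… (length divides ord_343(177)).
Cycle lengths of π_177 on ℤ/343ℤ: [21, 21, 21, 21, 21, 21, 21, 21, 21, 21, 21, 21, 21, 21, 3, 3, 3, 3, 3, 3, 3, 3, 3, 3, 3, 3, 3, 3, 3, 3, 1]; 31 cycles in total.
n − c = 343 − 31 = 312; sign = (−1)^312 = +1.
The Jacobi symbol (177|343) = +1 (Zolotarev) agrees.

+1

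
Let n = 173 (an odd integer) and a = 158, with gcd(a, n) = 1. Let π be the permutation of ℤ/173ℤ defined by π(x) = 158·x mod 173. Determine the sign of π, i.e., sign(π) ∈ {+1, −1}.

Start at x=136: 136 → 36 → 152 → 142 → 119 → 118 → 133 → … (one orbit).
The orbit structure of x ↦ 158x mod 173: 5 orbits of sizes [43, 43, 43, 43, 1].
Σ(ℓ_i−1) = 173−5 = 168; sign = (−1)^168 = +1.

+1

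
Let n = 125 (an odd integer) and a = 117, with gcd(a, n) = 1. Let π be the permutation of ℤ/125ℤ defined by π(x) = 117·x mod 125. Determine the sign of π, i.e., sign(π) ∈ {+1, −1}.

Trace 96: π^k(96) = [96, 107, 19, 98, 91, 22, 74] for k=0..6.
4 cycles of lengths [100, 20, 4, 1].
With 4 cycles on 125 points, sign = (−1)^{125−4} = -1.
The Jacobi symbol (117|125) = -1 (Zolotarev) agrees.

-1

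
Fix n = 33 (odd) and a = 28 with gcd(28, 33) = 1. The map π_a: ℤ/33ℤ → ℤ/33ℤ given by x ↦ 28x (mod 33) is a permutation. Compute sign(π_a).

Start at x=10: 10 → 16 → 19 → 4 → 13 → 1 → 28 → … (one orbit).
6 cycles of lengths [10, 10, 10, 1, 1, 1].
6 cycles on 33: each ℓ→(−1)^(ℓ−1), product (−1)^27 = -1.
Check: (28/33) = -1 by Zolotarev.

-1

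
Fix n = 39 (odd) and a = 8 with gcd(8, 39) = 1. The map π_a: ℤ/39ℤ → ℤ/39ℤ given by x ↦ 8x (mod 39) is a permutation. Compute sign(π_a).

+1

Start at x=1: 1 → 8 → 25 → 5 → 1 (one orbit).
The orbit structure of x ↦ 8x mod 39: 11 orbits of sizes [4, 4, 4, 4, 4, 4, 4, 4, 4, 2, 1].
n − c = 39 − 11 = 28; sign = (−1)^28 = +1.
The Jacobi symbol (8|39) = +1 (Zolotarev) agrees.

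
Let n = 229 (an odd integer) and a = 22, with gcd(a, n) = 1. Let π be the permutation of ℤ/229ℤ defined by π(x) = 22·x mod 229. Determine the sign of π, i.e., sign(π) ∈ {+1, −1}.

-1

Start at x=86: 86 → 60 → 175 → 186 → 199 → 27 → 136 → … (one orbit).
Cycle type of π: 76×3 + 1; total 4 cycles.
229 − 4 = 225 transpositions; sign(π) = (−1)^225 = -1.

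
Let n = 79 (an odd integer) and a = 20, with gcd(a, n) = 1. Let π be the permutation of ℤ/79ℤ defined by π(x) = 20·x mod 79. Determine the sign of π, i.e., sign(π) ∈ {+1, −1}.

Trace 46: π^k(46) = [46, 51, 72, 18, 44, 11, 62] for k=0..6.
Cycle type of π: 39×2 + 1; total 3 cycles.
sign(π) = (−1)^{n − #cycles} = (−1)^{79−3} = (−1)^76 = +1.
Zolotarev: (20|79) = +1, matching the cycle-count sign.

+1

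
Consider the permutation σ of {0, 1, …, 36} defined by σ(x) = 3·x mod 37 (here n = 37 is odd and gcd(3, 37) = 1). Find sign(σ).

Start at x=25: 25 → 1 → 3 → 9 → 27 → 7 → 21 → … (one orbit).
Decompose π into cycles: lengths [18, 18, 1] (3 cycles, including the fixed point 0).
37 − 3 = 34 transpositions; sign(π) = (−1)^34 = +1.
Check: (3/37) = +1 by Zolotarev.

+1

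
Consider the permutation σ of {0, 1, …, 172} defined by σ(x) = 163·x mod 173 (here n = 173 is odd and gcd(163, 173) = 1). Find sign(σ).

+1

Start at x=139: 139 → 167 → 60 → 92 → 118 → 31 → 36 → … (one orbit).
The orbit structure of x ↦ 163x mod 173: 3 orbits of sizes [86, 86, 1].
With 3 cycles on 173 points, sign = (−1)^{173−3} = +1.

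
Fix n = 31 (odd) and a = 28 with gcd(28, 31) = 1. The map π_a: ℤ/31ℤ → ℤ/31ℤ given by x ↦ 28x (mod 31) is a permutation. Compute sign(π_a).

+1

Start at x=9: 9 → 4 → 19 → 5 → 16 → 14 → 20 → … (one orbit).
The orbit structure of x ↦ 28x mod 31: 3 orbits of sizes [15, 15, 1].
Σ(ℓ_i−1) = 31−3 = 28; sign = (−1)^28 = +1.
Via Zolotarev, sign(π_{28}) = (28|31) = +1.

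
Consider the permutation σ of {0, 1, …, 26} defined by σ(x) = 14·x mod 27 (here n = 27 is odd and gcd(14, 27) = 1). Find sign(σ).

-1

Start at x=17: 17 → 22 → 11 → 19 → 23 → 25 → 26 → … (one orbit).
π_14 has 4 disjoint cycles with lengths [18, 6, 2, 1] on {0,…,26}.
4 cycles on 27: each ℓ→(−1)^(ℓ−1), product (−1)^23 = -1.
The Jacobi symbol (14|27) = -1 (Zolotarev) agrees.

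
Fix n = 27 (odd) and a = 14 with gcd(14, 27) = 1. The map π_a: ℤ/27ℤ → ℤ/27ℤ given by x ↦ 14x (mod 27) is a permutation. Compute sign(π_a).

-1

Trace 8: π^k(8) = [8, 4, 2, 1, 14, 7, 17] for k=0..6.
4 cycles of lengths [18, 6, 2, 1].
Σ(ℓ_i−1) = 27−4 = 23; sign = (−1)^23 = -1.
The Jacobi symbol (14|27) = -1 (Zolotarev) agrees.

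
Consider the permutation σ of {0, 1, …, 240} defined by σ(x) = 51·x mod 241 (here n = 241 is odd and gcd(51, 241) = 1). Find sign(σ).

-1

Start at x=75: 75 → 210 → 106 → 104 → 2 → 102 → 141 → … (one orbit).
π_51 has 2 disjoint cycles with lengths [240, 1] on {0,…,240}.
n − c = 241 − 2 = 239; sign = (−1)^239 = -1.
The Jacobi symbol (51|241) = -1 (Zolotarev) agrees.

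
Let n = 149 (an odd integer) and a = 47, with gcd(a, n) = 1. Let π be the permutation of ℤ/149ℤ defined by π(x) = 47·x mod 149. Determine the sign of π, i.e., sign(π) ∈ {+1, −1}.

Orbit of 31 under x↦47x: [31, 116, 88, 113, 96, 42, 37]… (length divides ord_149(47)).
Decompose π into cycles: lengths [74, 74, 1] (3 cycles, including the fixed point 0).
n − c = 149 − 3 = 146; sign = (−1)^146 = +1.

+1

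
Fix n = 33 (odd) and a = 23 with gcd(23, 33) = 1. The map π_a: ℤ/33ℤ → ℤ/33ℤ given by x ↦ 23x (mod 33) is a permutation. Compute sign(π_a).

Start at x=23: 23 → 1 → 23 (one orbit).
Decompose π into cycles: lengths [2, 2, 2, 2, 2, 2, 2, 2, 2, 2, 2, 1, 1, 1, 1, 1, 1, 1, 1, 1, 1, 1] (22 cycles, including the fixed point 0).
33 − 22 = 11 transpositions; sign(π) = (−1)^11 = -1.
Zolotarev: (23|33) = -1, matching the cycle-count sign.

-1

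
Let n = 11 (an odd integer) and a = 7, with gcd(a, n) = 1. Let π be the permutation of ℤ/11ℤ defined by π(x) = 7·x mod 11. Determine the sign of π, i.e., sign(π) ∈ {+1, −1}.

-1

Start at x=2: 2 → 3 → 10 → 4 → 6 → 9 → 8 → … (one orbit).
2 cycles of lengths [10, 1].
With 2 cycles on 11 points, sign = (−1)^{11−2} = -1.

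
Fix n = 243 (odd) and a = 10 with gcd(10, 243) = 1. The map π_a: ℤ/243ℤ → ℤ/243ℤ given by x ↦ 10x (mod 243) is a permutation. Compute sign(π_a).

Start at x=118: 118 → 208 → 136 → 145 → 235 → 163 → 172 → … (one orbit).
Cycle lengths of π_10 on ℤ/243ℤ: [27, 27, 27, 27, 27, 27, 9, 9, 9, 9, 9, 9, 3, 3, 3, 3, 3, 3, 1, 1, 1, 1, 1, 1, 1, 1, 1]; 27 cycles in total.
Σ(ℓ_i−1) = 243−27 = 216; sign = (−1)^216 = +1.

+1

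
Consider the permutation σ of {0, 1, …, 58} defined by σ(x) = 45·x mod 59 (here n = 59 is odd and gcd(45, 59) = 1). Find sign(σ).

Trace 19: π^k(19) = [19, 29, 7, 20, 15, 26, 49] for k=0..6.
The orbit structure of x ↦ 45x mod 59: 3 orbits of sizes [29, 29, 1].
Σ(ℓ_i−1) = 59−3 = 56; sign = (−1)^56 = +1.

+1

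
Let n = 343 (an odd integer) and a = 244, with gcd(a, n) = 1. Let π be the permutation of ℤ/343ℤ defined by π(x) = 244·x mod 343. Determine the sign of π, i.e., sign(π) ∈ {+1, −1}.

-1

Start at x=293: 293 → 148 → 97 → 1 → 244 → 197 → 48 → … (one orbit).
Decompose π into cycles: lengths [14, 14, 14, 14, 14, 14, 14, 14, 14, 14, 14, 14, 14, 14, 14, 14, 14, 14, 14, 14, 14, 2, 2, 2, 2, 2, 2, 2, 2, 2, 2, 2, 2, 2, 2, 2, 2, 2, 2, 2, 2, 2, 2, 2, 2, 1] (46 cycles, including the fixed point 0).
sign(π) = (−1)^{n − #cycles} = (−1)^{343−46} = (−1)^297 = -1.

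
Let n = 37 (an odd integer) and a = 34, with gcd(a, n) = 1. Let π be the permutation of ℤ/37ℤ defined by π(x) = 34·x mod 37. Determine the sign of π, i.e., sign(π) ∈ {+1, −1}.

Orbit of 16 under x↦34x: [16, 26, 33, 12, 1, 34, 9]… (length divides ord_37(34)).
5 cycles of lengths [9, 9, 9, 9, 1].
Σ(ℓ_i−1) = 37−5 = 32; sign = (−1)^32 = +1.

+1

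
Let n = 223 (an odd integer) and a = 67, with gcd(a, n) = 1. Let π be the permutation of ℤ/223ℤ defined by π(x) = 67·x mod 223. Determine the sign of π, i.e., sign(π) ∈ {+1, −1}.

-1

Trace 121: π^k(121) = [121, 79, 164, 61, 73, 208, 110] for k=0..6.
2 cycles of lengths [222, 1].
2 cycles on 223: each ℓ→(−1)^(ℓ−1), product (−1)^221 = -1.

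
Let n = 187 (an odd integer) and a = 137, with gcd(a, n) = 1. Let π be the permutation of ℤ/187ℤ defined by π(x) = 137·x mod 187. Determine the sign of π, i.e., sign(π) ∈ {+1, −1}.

Trace 1: π^k(1) = [1, 137, 69, 103, 86] for k=0..4.
Decompose π into cycles: lengths [5, 5, 5, 5, 5, 5, 5, 5, 5, 5, 5, 5, 5, 5, 5, 5, 5, 5, 5, 5, 5, 5, 5, 5, 5, 5, 5, 5, 5, 5, 5, 5, 5, 5, 1, 1, 1, 1, 1, 1, 1, 1, 1, 1, 1, 1, 1, 1, 1, 1, 1] (51 cycles, including the fixed point 0).
n − c = 187 − 51 = 136; sign = (−1)^136 = +1.
Zolotarev: (137|187) = +1, matching the cycle-count sign.

+1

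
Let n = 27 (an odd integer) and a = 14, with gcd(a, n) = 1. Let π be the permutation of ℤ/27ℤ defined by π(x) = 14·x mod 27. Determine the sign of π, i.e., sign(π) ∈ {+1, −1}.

-1

Trace 17: π^k(17) = [17, 22, 11, 19, 23, 25, 26] for k=0..6.
Cycle type of π: 18 + 6 + 2 + 1; total 4 cycles.
27 − 4 = 23 transpositions; sign(π) = (−1)^23 = -1.
Via Zolotarev, sign(π_{14}) = (14|27) = -1.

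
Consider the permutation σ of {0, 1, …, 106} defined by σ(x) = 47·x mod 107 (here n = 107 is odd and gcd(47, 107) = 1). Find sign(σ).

Orbit of 69 under x↦47x: [69, 33, 53, 30, 19, 37, 27]… (length divides ord_107(47)).
3 cycles of lengths [53, 53, 1].
sign(π) = (−1)^{n − #cycles} = (−1)^{107−3} = (−1)^104 = +1.

+1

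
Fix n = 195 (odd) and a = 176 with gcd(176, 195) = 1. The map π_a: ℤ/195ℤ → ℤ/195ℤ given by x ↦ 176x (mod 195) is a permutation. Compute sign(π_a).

Orbit of 166 under x↦176x: [166, 161, 61, 11, 181, 71, 16]… (length divides ord_195(176)).
Cycle type of π: 12×15 + 2×5 + 1×5; total 25 cycles.
sign(π) = (−1)^{n − #cycles} = (−1)^{195−25} = (−1)^170 = +1.
The Jacobi symbol (176|195) = +1 (Zolotarev) agrees.

+1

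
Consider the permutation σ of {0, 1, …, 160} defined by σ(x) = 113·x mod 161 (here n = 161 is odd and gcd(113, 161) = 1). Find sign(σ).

-1

Start at x=29: 29 → 57 → 1 → 113 → 50 → 15 → 85 → … (one orbit).
π_113 has 14 disjoint cycles with lengths [22, 22, 22, 22, 22, 22, 22, 1, 1, 1, 1, 1, 1, 1] on {0,…,160}.
n − c = 161 − 14 = 147; sign = (−1)^147 = -1.
Via Zolotarev, sign(π_{113}) = (113|161) = -1.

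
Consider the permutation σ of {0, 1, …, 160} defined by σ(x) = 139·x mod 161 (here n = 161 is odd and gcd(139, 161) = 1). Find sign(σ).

-1

Orbit of 1 under x↦139x: [1, 139]… (length divides ord_161(139)).
Cycle type of π: 2×69 + 1×23; total 92 cycles.
n − c = 161 − 92 = 69; sign = (−1)^69 = -1.
The Jacobi symbol (139|161) = -1 (Zolotarev) agrees.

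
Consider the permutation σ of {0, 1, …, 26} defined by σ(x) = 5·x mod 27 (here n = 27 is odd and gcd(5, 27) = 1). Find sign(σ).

-1

Trace 11: π^k(11) = [11, 1, 5, 25, 17, 4, 20] for k=0..6.
Decompose π into cycles: lengths [18, 6, 2, 1] (4 cycles, including the fixed point 0).
With 4 cycles on 27 points, sign = (−1)^{27−4} = -1.
Zolotarev: (5|27) = -1, matching the cycle-count sign.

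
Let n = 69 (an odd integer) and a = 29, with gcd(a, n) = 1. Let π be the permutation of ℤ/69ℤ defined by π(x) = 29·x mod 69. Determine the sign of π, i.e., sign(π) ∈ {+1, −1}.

Start at x=64: 64 → 62 → 4 → 47 → 52 → 59 → 55 → … (one orbit).
Cycle type of π: 22×2 + 11×2 + 2 + 1; total 6 cycles.
n − c = 69 − 6 = 63; sign = (−1)^63 = -1.

-1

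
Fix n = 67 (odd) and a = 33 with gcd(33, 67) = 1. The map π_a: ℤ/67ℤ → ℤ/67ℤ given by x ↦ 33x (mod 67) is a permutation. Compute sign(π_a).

Orbit of 37 under x↦33x: [37, 15, 26, 54, 40, 47, 10]… (length divides ord_67(33)).
Decompose π into cycles: lengths [33, 33, 1] (3 cycles, including the fixed point 0).
67 − 3 = 64 transpositions; sign(π) = (−1)^64 = +1.

+1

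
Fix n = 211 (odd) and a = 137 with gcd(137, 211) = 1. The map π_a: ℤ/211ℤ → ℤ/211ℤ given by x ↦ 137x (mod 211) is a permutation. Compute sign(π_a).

Orbit of 150 under x↦137x: [150, 83, 188, 14, 19, 71, 21]… (length divides ord_211(137)).
Decompose π into cycles: lengths [15, 15, 15, 15, 15, 15, 15, 15, 15, 15, 15, 15, 15, 15, 1] (15 cycles, including the fixed point 0).
Σ(ℓ_i−1) = 211−15 = 196; sign = (−1)^196 = +1.

+1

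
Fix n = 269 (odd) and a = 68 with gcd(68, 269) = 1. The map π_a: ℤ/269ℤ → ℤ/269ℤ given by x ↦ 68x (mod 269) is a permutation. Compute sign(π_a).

-1

Trace 146: π^k(146) = [146, 244, 183, 70, 187, 73, 122] for k=0..6.
Decompose π into cycles: lengths [268, 1] (2 cycles, including the fixed point 0).
sign(π) = (−1)^{n − #cycles} = (−1)^{269−2} = (−1)^267 = -1.
(68|269)_J = -1 (Zolotarev's lemma cross-check).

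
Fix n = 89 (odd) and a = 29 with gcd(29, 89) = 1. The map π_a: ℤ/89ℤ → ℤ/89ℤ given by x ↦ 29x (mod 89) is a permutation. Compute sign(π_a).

Orbit of 58 under x↦29x: [58, 80, 6, 85, 62, 18, 77]… (length divides ord_89(29)).
The orbit structure of x ↦ 29x mod 89: 2 orbits of sizes [88, 1].
With 2 cycles on 89 points, sign = (−1)^{89−2} = -1.

-1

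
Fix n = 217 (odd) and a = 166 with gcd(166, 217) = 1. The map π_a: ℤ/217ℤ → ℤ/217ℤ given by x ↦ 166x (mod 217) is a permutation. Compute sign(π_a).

+1

Start at x=81: 81 → 209 → 191 → 24 → 78 → 145 → 200 → … (one orbit).
Cycle lengths of π_166 on ℤ/217ℤ: [30, 30, 30, 30, 30, 30, 30, 6, 1]; 9 cycles in total.
sign(π) = (−1)^{n − #cycles} = (−1)^{217−9} = (−1)^208 = +1.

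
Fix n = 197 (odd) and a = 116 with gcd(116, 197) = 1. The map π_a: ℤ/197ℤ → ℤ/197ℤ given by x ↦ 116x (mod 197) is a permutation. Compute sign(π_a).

Start at x=41: 41 → 28 → 96 → 104 → 47 → 133 → 62 → … (one orbit).
3 cycles of lengths [98, 98, 1].
With 3 cycles on 197 points, sign = (−1)^{197−3} = +1.
(116|197)_J = +1 (Zolotarev's lemma cross-check).

+1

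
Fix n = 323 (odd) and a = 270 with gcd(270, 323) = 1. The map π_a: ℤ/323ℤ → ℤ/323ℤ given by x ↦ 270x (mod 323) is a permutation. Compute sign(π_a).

Trace 169: π^k(169) = [169, 87, 234, 195, 1, 270, 225] for k=0..6.
The orbit structure of x ↦ 270x mod 323: 9 orbits of sizes [72, 72, 72, 72, 9, 9, 8, 8, 1].
323 − 9 = 314 transpositions; sign(π) = (−1)^314 = +1.
Check: (270/323) = +1 by Zolotarev.

+1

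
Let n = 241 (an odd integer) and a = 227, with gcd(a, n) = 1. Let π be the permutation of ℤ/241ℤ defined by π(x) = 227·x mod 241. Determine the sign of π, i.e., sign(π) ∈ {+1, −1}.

Trace 99: π^k(99) = [99, 60, 124, 192, 204, 36, 219] for k=0..6.
Cycle lengths of π_227 on ℤ/241ℤ: [240, 1]; 2 cycles in total.
241 − 2 = 239 transpositions; sign(π) = (−1)^239 = -1.
Via Zolotarev, sign(π_{227}) = (227|241) = -1.

-1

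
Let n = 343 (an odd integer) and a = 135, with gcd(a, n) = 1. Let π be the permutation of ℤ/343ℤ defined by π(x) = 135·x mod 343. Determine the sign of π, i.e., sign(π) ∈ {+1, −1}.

Trace 123: π^k(123) = [123, 141, 170, 312, 274, 289, 256] for k=0..6.
Cycle type of π: 147×2 + 21×2 + 3×2 + 1; total 7 cycles.
Σ(ℓ_i−1) = 343−7 = 336; sign = (−1)^336 = +1.

+1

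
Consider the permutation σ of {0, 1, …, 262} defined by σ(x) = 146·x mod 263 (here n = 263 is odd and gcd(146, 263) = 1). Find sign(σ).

Start at x=131: 131 → 190 → 125 → 103 → 47 → 24 → 85 → … (one orbit).
Cycle type of π: 262 + 1; total 2 cycles.
263 − 2 = 261 transpositions; sign(π) = (−1)^261 = -1.
Zolotarev: (146|263) = -1, matching the cycle-count sign.

-1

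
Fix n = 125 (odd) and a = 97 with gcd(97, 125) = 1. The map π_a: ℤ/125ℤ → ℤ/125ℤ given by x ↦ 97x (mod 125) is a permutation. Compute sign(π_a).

-1

Start at x=63: 63 → 111 → 17 → 24 → 78 → 66 → 27 → … (one orbit).
Cycle type of π: 100 + 20 + 4 + 1; total 4 cycles.
125 − 4 = 121 transpositions; sign(π) = (−1)^121 = -1.
Zolotarev: (97|125) = -1, matching the cycle-count sign.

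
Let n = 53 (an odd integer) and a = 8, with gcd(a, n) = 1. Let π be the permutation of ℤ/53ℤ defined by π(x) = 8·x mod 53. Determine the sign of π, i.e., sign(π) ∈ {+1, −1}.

-1

Orbit of 6 under x↦8x: [6, 48, 13, 51, 37, 31, 36]… (length divides ord_53(8)).
The orbit structure of x ↦ 8x mod 53: 2 orbits of sizes [52, 1].
2 cycles on 53: each ℓ→(−1)^(ℓ−1), product (−1)^51 = -1.
(8|53)_J = -1 (Zolotarev's lemma cross-check).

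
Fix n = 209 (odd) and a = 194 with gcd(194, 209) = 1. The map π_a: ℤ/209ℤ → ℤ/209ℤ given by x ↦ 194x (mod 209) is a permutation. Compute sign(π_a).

Orbit of 177 under x↦194x: [177, 62, 115, 156, 168, 197, 180]… (length divides ord_209(194)).
The orbit structure of x ↦ 194x mod 209: 6 orbits of sizes [90, 90, 10, 9, 9, 1].
sign(π) = (−1)^{n − #cycles} = (−1)^{209−6} = (−1)^203 = -1.
Check: (194/209) = -1 by Zolotarev.

-1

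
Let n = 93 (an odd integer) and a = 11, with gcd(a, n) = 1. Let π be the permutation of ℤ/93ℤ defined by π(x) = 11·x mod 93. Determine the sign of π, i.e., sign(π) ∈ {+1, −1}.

Start at x=28: 28 → 29 → 40 → 68 → 4 → 44 → 19 → … (one orbit).
Cycle lengths of π_11 on ℤ/93ℤ: [30, 30, 30, 2, 1]; 5 cycles in total.
With 5 cycles on 93 points, sign = (−1)^{93−5} = +1.
Zolotarev: (11|93) = +1, matching the cycle-count sign.

+1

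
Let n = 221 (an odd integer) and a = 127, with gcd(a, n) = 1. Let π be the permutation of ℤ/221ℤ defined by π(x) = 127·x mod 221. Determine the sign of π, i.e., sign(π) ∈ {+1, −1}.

+1

Trace 36: π^k(36) = [36, 152, 77, 55, 134, 1, 127] for k=0..6.
The orbit structure of x ↦ 127x mod 221: 13 orbits of sizes [24, 24, 24, 24, 24, 24, 24, 24, 8, 8, 6, 6, 1].
221 − 13 = 208 transpositions; sign(π) = (−1)^208 = +1.
The Jacobi symbol (127|221) = +1 (Zolotarev) agrees.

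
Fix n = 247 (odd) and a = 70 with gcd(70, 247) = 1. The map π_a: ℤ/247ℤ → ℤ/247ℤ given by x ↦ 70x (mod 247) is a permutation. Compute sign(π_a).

Start at x=66: 66 → 174 → 77 → 203 → 131 → 31 → 194 → … (one orbit).
11 cycles of lengths [36, 36, 36, 36, 36, 36, 18, 4, 4, 4, 1].
With 11 cycles on 247 points, sign = (−1)^{247−11} = +1.
Check: (70/247) = +1 by Zolotarev.

+1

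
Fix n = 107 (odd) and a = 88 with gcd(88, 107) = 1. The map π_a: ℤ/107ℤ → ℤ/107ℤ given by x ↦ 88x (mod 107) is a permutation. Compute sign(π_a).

-1

Start at x=106: 106 → 19 → 67 → 11 → 5 → 12 → 93 → … (one orbit).
π_88 has 2 disjoint cycles with lengths [106, 1] on {0,…,106}.
n − c = 107 − 2 = 105; sign = (−1)^105 = -1.
(88|107)_J = -1 (Zolotarev's lemma cross-check).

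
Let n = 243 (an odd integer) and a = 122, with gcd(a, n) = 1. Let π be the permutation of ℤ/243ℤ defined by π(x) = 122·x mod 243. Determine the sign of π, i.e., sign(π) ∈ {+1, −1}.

Orbit of 140 under x↦122x: [140, 70, 35, 139, 191, 217, 230]… (length divides ord_243(122)).
6 cycles of lengths [162, 54, 18, 6, 2, 1].
n − c = 243 − 6 = 237; sign = (−1)^237 = -1.
The Jacobi symbol (122|243) = -1 (Zolotarev) agrees.

-1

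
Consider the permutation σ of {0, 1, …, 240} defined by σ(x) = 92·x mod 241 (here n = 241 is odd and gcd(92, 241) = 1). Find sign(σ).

Start at x=106: 106 → 112 → 182 → 115 → 217 → 202 → 27 → … (one orbit).
Decompose π into cycles: lengths [240, 1] (2 cycles, including the fixed point 0).
241 − 2 = 239 transpositions; sign(π) = (−1)^239 = -1.
The Jacobi symbol (92|241) = -1 (Zolotarev) agrees.

-1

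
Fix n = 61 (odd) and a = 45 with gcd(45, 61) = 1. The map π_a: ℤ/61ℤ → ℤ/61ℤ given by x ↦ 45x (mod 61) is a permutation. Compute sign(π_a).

Trace 1: π^k(1) = [1, 45, 12, 52, 22, 14, 20] for k=0..6.
Cycle type of π: 30×2 + 1; total 3 cycles.
With 3 cycles on 61 points, sign = (−1)^{61−3} = +1.
Zolotarev: (45|61) = +1, matching the cycle-count sign.

+1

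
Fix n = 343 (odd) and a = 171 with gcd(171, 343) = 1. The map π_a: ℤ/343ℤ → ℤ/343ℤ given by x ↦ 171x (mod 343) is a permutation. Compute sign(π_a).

-1

Start at x=254: 254 → 216 → 235 → 54 → 316 → 185 → 79 → … (one orbit).
4 cycles of lengths [294, 42, 6, 1].
4 cycles on 343: each ℓ→(−1)^(ℓ−1), product (−1)^339 = -1.
Check: (171/343) = -1 by Zolotarev.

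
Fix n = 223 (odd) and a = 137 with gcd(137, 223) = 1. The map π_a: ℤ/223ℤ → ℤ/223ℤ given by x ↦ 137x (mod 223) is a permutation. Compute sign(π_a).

-1

Orbit of 189 under x↦137x: [189, 25, 80, 33, 61, 106, 27]… (length divides ord_223(137)).
2 cycles of lengths [222, 1].
With 2 cycles on 223 points, sign = (−1)^{223−2} = -1.
The Jacobi symbol (137|223) = -1 (Zolotarev) agrees.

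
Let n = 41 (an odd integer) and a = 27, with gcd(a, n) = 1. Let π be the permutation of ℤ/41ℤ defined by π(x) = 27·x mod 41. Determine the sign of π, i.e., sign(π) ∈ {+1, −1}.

-1

Start at x=27: 27 → 32 → 3 → 40 → 14 → 9 → 38 → … (one orbit).
The orbit structure of x ↦ 27x mod 41: 6 orbits of sizes [8, 8, 8, 8, 8, 1].
n − c = 41 − 6 = 35; sign = (−1)^35 = -1.
The Jacobi symbol (27|41) = -1 (Zolotarev) agrees.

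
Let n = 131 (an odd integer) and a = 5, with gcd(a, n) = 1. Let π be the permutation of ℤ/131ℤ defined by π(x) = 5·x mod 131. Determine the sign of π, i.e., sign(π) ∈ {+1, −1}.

+1

Orbit of 45 under x↦5x: [45, 94, 77, 123, 91, 62, 48]… (length divides ord_131(5)).
The orbit structure of x ↦ 5x mod 131: 3 orbits of sizes [65, 65, 1].
sign(π) = (−1)^{n − #cycles} = (−1)^{131−3} = (−1)^128 = +1.
Zolotarev: (5|131) = +1, matching the cycle-count sign.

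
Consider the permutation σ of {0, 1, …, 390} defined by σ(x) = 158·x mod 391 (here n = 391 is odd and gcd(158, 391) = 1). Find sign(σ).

+1

Start at x=194: 194 → 154 → 90 → 144 → 74 → 353 → 252 → … (one orbit).
Cycle lengths of π_158 on ℤ/391ℤ: [176, 176, 22, 16, 1]; 5 cycles in total.
sign(π) = (−1)^{n − #cycles} = (−1)^{391−5} = (−1)^386 = +1.
Zolotarev: (158|391) = +1, matching the cycle-count sign.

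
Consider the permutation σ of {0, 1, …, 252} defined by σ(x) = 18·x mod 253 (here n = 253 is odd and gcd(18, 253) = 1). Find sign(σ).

Start at x=85: 85 → 12 → 216 → 93 → 156 → 25 → 197 → … (one orbit).
The orbit structure of x ↦ 18x mod 253: 6 orbits of sizes [110, 110, 11, 11, 10, 1].
Σ(ℓ_i−1) = 253−6 = 247; sign = (−1)^247 = -1.

-1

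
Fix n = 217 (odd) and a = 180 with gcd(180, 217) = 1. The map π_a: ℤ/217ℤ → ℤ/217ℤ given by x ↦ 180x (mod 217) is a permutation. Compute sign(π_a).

Trace 1: π^k(1) = [1, 180, 67, 125, 149, 129] for k=0..5.
42 cycles of lengths [6, 6, 6, 6, 6, 6, 6, 6, 6, 6, 6, 6, 6, 6, 6, 6, 6, 6, 6, 6, 6, 6, 6, 6, 6, 6, 6, 6, 6, 6, 6, 3, 3, 3, 3, 3, 3, 3, 3, 3, 3, 1].
217 − 42 = 175 transpositions; sign(π) = (−1)^175 = -1.
(180|217)_J = -1 (Zolotarev's lemma cross-check).

-1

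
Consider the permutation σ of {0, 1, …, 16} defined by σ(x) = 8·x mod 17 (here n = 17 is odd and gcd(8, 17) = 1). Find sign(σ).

+1

Start at x=8: 8 → 13 → 2 → 16 → 9 → 4 → 15 → … (one orbit).
Decompose π into cycles: lengths [8, 8, 1] (3 cycles, including the fixed point 0).
17 − 3 = 14 transpositions; sign(π) = (−1)^14 = +1.
(8|17)_J = +1 (Zolotarev's lemma cross-check).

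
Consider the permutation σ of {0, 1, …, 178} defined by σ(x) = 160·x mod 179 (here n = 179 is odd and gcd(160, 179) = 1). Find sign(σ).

Start at x=21: 21 → 138 → 63 → 56 → 10 → 168 → 30 → … (one orbit).
Cycle type of π: 178 + 1; total 2 cycles.
With 2 cycles on 179 points, sign = (−1)^{179−2} = -1.
The Jacobi symbol (160|179) = -1 (Zolotarev) agrees.

-1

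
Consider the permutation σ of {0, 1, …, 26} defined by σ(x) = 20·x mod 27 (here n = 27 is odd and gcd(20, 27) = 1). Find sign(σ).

-1

Start at x=22: 22 → 8 → 25 → 14 → 10 → 11 → 4 → … (one orbit).
Decompose π into cycles: lengths [18, 6, 2, 1] (4 cycles, including the fixed point 0).
4 cycles on 27: each ℓ→(−1)^(ℓ−1), product (−1)^23 = -1.
The Jacobi symbol (20|27) = -1 (Zolotarev) agrees.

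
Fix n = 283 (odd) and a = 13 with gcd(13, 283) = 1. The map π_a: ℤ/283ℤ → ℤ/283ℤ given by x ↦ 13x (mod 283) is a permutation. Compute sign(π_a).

+1

Orbit of 225 under x↦13x: [225, 95, 103, 207, 144, 174, 281]… (length divides ord_283(13)).
π_13 has 3 disjoint cycles with lengths [141, 141, 1] on {0,…,282}.
Σ(ℓ_i−1) = 283−3 = 280; sign = (−1)^280 = +1.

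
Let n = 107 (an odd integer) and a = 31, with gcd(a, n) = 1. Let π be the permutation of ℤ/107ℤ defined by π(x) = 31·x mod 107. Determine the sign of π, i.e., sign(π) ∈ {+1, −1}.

Start at x=105: 105 → 45 → 4 → 17 → 99 → 73 → 16 → … (one orbit).
π_31 has 2 disjoint cycles with lengths [106, 1] on {0,…,106}.
107 − 2 = 105 transpositions; sign(π) = (−1)^105 = -1.

-1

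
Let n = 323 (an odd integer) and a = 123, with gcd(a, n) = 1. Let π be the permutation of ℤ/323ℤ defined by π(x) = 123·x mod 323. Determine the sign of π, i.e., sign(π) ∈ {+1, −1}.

Trace 4: π^k(4) = [4, 169, 115, 256, 157, 254, 234] for k=0..6.
π_123 has 15 disjoint cycles with lengths [36, 36, 36, 36, 36, 36, 36, 36, 9, 9, 4, 4, 4, 4, 1] on {0,…,322}.
323 − 15 = 308 transpositions; sign(π) = (−1)^308 = +1.

+1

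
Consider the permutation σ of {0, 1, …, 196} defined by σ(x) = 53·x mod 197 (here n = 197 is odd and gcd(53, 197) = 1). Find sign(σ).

+1

Start at x=61: 61 → 81 → 156 → 191 → 76 → 88 → 133 → … (one orbit).
Cycle lengths of π_53 on ℤ/197ℤ: [49, 49, 49, 49, 1]; 5 cycles in total.
n − c = 197 − 5 = 192; sign = (−1)^192 = +1.
Via Zolotarev, sign(π_{53}) = (53|197) = +1.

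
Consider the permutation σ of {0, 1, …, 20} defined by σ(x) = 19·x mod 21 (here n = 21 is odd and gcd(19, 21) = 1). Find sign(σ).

-1

Orbit of 16 under x↦19x: [16, 10, 1, 19, 4, 13]… (length divides ord_21(19)).
6 cycles of lengths [6, 6, 6, 1, 1, 1].
With 6 cycles on 21 points, sign = (−1)^{21−6} = -1.
(19|21)_J = -1 (Zolotarev's lemma cross-check).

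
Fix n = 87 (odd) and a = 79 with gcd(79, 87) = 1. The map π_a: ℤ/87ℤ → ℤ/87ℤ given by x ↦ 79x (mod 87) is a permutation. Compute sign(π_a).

Orbit of 76 under x↦79x: [76, 1, 79, 64, 10, 7, 31]… (length divides ord_87(79)).
π_79 has 6 disjoint cycles with lengths [28, 28, 28, 1, 1, 1] on {0,…,86}.
sign(π) = (−1)^{n − #cycles} = (−1)^{87−6} = (−1)^81 = -1.

-1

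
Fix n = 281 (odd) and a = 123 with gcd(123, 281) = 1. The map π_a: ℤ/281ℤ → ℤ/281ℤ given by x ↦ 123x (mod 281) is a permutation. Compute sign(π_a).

+1

Start at x=256: 256 → 16 → 1 → 123 → 236 → 85 → 58 → … (one orbit).
π_123 has 9 disjoint cycles with lengths [35, 35, 35, 35, 35, 35, 35, 35, 1] on {0,…,280}.
sign(π) = (−1)^{n − #cycles} = (−1)^{281−9} = (−1)^272 = +1.
The Jacobi symbol (123|281) = +1 (Zolotarev) agrees.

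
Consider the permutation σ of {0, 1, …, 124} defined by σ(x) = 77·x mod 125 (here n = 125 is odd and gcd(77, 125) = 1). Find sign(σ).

Orbit of 91 under x↦77x: [91, 7, 39, 3, 106, 37, 99]… (length divides ord_125(77)).
The orbit structure of x ↦ 77x mod 125: 4 orbits of sizes [100, 20, 4, 1].
Σ(ℓ_i−1) = 125−4 = 121; sign = (−1)^121 = -1.

-1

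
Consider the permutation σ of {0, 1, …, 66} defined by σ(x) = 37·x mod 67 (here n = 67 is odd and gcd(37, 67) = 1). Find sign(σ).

+1

Orbit of 37 under x↦37x: [37, 29, 1]… (length divides ord_67(37)).
π_37 has 23 disjoint cycles with lengths [3, 3, 3, 3, 3, 3, 3, 3, 3, 3, 3, 3, 3, 3, 3, 3, 3, 3, 3, 3, 3, 3, 1] on {0,…,66}.
23 cycles on 67: each ℓ→(−1)^(ℓ−1), product (−1)^44 = +1.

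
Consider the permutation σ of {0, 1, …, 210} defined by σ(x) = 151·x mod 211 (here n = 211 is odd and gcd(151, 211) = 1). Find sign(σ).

Orbit of 143 under x↦151x: [143, 71, 171, 79, 113, 183, 203]… (length divides ord_211(151)).
7 cycles of lengths [35, 35, 35, 35, 35, 35, 1].
n − c = 211 − 7 = 204; sign = (−1)^204 = +1.
Via Zolotarev, sign(π_{151}) = (151|211) = +1.

+1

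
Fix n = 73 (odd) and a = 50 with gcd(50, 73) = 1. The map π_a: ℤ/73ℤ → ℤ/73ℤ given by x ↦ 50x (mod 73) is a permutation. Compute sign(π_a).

+1

Start at x=2: 2 → 27 → 36 → 48 → 64 → 61 → 57 → … (one orbit).
Cycle lengths of π_50 on ℤ/73ℤ: [36, 36, 1]; 3 cycles in total.
With 3 cycles on 73 points, sign = (−1)^{73−3} = +1.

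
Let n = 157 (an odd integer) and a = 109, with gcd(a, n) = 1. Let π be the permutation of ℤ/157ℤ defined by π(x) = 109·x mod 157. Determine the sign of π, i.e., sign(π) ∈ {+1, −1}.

Orbit of 16 under x↦109x: [16, 17, 126, 75, 11, 100, 67]… (length divides ord_157(109)).
The orbit structure of x ↦ 109x mod 157: 5 orbits of sizes [39, 39, 39, 39, 1].
Σ(ℓ_i−1) = 157−5 = 152; sign = (−1)^152 = +1.

+1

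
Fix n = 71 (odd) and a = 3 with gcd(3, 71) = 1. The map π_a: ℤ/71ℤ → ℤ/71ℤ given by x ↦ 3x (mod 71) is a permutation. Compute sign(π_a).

Trace 57: π^k(57) = [57, 29, 16, 48, 2, 6, 18] for k=0..6.
Cycle type of π: 35×2 + 1; total 3 cycles.
sign(π) = (−1)^{n − #cycles} = (−1)^{71−3} = (−1)^68 = +1.

+1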